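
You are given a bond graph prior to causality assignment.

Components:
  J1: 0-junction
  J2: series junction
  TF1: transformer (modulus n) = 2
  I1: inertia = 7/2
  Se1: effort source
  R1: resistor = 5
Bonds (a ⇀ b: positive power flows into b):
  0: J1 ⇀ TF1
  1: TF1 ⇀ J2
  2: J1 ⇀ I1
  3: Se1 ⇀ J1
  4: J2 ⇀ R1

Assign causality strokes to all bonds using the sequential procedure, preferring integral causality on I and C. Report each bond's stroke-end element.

#0 →TF1
#1 →J2
#2 →I1
#3 →J1
#4 →R1

b3 →J1  (Se1 (Se) sets effort on bond)
b0 →TF1  (common-e at J1 fixed by 3)
b2 →I1  (J1 effort already set via bond 3)
b1 →J2  (TF1: transformer flips bond 0)
b4 →R1  (only one flow-in slot at J2)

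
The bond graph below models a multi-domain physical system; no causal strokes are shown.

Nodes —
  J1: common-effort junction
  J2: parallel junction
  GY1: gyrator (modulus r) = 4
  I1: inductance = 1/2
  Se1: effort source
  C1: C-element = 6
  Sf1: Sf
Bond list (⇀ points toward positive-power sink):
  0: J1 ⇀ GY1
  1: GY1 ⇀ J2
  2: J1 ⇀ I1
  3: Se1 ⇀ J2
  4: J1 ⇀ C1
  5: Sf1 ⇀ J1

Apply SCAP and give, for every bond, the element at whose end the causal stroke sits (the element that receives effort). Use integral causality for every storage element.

#0 |GY1
#1 |GY1
#2 |I1
#3 |J2
#4 |J1
#5 |Sf1

b3 stroke at J2  (Se1 (Se) sets effort on bond)
b5 stroke at Sf1  (Sf1 (Sf) sets flow on bond)
b1 stroke at GY1  (J2 effort already set via bond 3)
b0 stroke at GY1  (through GY1, causality inverts; strokes same side of GY1)
b2 stroke at I1  (I1 integral (f out))
b4 stroke at J1  (closing 0-jn rule on J1)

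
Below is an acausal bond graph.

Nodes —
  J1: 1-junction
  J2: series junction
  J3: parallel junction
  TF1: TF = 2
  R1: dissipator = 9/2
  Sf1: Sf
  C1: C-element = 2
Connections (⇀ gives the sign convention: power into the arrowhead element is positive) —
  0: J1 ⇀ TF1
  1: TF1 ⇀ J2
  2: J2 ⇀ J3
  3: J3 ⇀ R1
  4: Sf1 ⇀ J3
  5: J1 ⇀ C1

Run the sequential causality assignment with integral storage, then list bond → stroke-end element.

β4 stroke at Sf1  (Sf1: flow source, stroke at near end)
β5 stroke at J1  (C1: C, integral causality)
β0 stroke at TF1  (closing 1-jn rule on J1)
β1 stroke at J2  (TF TF1: opposite of bond 0)
β2 stroke at J3  (J2: last free bond brings flow in)
β3 stroke at R1  (J3 effort already set via bond 2)

bond 0 →TF1
bond 1 →J2
bond 2 →J3
bond 3 →R1
bond 4 →Sf1
bond 5 →J1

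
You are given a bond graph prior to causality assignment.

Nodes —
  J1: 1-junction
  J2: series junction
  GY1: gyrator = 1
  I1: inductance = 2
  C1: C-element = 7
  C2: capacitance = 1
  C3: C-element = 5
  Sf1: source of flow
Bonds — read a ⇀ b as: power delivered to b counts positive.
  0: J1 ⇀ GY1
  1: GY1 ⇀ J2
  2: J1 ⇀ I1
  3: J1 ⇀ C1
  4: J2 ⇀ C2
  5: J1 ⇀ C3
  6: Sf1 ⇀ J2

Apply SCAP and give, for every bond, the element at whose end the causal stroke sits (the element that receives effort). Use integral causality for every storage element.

b0 →J1
b1 →J2
b2 →I1
b3 →J1
b4 →J2
b5 →J1
b6 →Sf1

#6 stroke→Sf1  (Sf1 (Sf) sets flow on bond)
#1 stroke→J2  (1-jn J2 has f-setter on 6)
#4 stroke→J2  (1-jn J2 has f-setter on 6)
#0 stroke→J1  (GY1: gyrator matches bond 1)
#2 stroke→I1  (I1 outputs flow p/I1)
#3 stroke→J1  (J1 flow already set via bond 2)
#5 stroke→J1  (1-jn J1 has f-setter on 2)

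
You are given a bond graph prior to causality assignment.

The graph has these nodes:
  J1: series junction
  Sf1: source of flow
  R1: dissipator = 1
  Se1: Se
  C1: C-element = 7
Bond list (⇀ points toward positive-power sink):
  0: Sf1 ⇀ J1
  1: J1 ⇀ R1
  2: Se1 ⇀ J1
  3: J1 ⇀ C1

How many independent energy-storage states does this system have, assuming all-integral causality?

bond 0 stroke→Sf1  (Sf1 fixes flow; stroke at Sf1)
bond 2 stroke→J1  (source Se1 imposes e)
bond 1 stroke→J1  (J1: bond 0 brought flow, rest push out)
bond 3 stroke→J1  (J1 flow already set via bond 0)

1  (C1 all integral)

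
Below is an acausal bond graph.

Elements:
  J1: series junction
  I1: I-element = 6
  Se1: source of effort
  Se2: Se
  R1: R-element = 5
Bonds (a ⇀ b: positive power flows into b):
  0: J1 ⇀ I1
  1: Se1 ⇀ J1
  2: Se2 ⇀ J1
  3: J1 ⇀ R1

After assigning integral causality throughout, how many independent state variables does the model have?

bond 1 stroke at J1  (source Se1 imposes e)
bond 2 stroke at J1  (Se2 (Se) sets effort on bond)
bond 0 stroke at I1  (I1: I, integral causality)
bond 3 stroke at J1  (J1: bond 0 brought flow, rest push out)

1  (I1 all integral)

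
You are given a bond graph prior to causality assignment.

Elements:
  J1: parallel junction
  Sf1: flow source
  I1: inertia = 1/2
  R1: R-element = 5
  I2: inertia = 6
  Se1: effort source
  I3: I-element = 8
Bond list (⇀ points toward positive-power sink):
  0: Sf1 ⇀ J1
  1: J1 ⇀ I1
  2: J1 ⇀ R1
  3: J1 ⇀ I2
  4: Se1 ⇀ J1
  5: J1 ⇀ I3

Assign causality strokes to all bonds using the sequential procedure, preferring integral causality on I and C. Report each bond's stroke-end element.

β0 |Sf1
β1 |I1
β2 |R1
β3 |I2
β4 |J1
β5 |I3

#0 stroke at Sf1  (Sf1 (Sf) sets flow on bond)
#4 stroke at J1  (Se1 fixes effort; stroke away)
#1 stroke at I1  (J1 effort already set via bond 4)
#2 stroke at R1  (common-e at J1 fixed by 4)
#3 stroke at I2  (J1 effort already set via bond 4)
#5 stroke at I3  (0-jn J1 has e-setter on 4)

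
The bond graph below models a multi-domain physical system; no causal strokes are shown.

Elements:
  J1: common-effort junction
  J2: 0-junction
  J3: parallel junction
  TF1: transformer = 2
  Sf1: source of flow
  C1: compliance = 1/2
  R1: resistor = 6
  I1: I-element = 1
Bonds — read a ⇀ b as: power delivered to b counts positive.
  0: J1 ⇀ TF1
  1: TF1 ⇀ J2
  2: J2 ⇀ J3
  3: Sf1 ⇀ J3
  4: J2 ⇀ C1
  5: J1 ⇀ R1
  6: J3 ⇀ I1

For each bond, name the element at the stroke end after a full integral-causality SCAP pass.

b0 →J1
b1 →TF1
b2 →J3
b3 →Sf1
b4 →J2
b5 →R1
b6 →I1

bond 3 stroke at Sf1  (source Sf1 imposes f)
bond 4 stroke at J2  (prefer integral on C1)
bond 1 stroke at TF1  (common-e at J2 fixed by 4)
bond 2 stroke at J3  (0-jn J2 has e-setter on 4)
bond 6 stroke at I1  (0-jn J3 has e-setter on 2)
bond 0 stroke at J1  (TF1: transformer flips bond 1)
bond 5 stroke at R1  (0-jn J1 has e-setter on 0)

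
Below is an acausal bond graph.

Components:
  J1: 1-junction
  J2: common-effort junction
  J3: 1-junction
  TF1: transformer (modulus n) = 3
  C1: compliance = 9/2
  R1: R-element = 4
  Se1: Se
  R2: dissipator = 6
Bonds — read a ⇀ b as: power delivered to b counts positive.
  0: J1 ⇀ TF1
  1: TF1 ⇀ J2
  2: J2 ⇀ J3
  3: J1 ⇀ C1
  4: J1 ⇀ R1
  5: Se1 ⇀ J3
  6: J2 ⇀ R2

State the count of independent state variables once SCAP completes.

1  (C1 all integral)

#5 |J3  (Se1 (Se) sets effort on bond)
#2 |J2  (J3 needs exactly one f-in)
#1 |TF1  (J2: bond 2 brought effort, rest push out)
#6 |R2  (J2 effort already set via bond 2)
#0 |J1  (TF1: transformer flips bond 1)
#3 |J1  (C1 integral (e out))
#4 |R1  (only one flow-in slot at J1)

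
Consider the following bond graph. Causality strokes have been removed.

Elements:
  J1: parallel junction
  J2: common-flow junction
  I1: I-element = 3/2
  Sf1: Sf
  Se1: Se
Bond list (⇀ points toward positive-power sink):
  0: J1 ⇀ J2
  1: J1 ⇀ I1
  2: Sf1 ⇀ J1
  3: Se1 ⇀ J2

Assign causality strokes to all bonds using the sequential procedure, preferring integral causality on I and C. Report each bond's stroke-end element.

bond 0 |J1
bond 1 |I1
bond 2 |Sf1
bond 3 |J2

β2 stroke at Sf1  (Sf1 (Sf) sets flow on bond)
β3 stroke at J2  (Se1 (Se) sets effort on bond)
β0 stroke at J1  (only one flow-in slot at J2)
β1 stroke at I1  (common-e at J1 fixed by 0)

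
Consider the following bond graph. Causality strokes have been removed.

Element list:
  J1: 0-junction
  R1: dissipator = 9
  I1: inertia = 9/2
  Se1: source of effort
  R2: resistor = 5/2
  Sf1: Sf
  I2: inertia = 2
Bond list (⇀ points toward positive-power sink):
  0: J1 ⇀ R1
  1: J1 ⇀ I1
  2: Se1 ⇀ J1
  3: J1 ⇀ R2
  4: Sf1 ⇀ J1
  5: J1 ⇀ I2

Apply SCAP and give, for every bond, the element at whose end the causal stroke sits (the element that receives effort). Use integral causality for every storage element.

b2 |J1  (Se1 fixes effort; stroke away)
b4 |Sf1  (Sf1 (Sf) sets flow on bond)
b0 |R1  (common-e at J1 fixed by 2)
b1 |I1  (0-jn J1 has e-setter on 2)
b3 |R2  (common-e at J1 fixed by 2)
b5 |I2  (common-e at J1 fixed by 2)

#0 →R1
#1 →I1
#2 →J1
#3 →R2
#4 →Sf1
#5 →I2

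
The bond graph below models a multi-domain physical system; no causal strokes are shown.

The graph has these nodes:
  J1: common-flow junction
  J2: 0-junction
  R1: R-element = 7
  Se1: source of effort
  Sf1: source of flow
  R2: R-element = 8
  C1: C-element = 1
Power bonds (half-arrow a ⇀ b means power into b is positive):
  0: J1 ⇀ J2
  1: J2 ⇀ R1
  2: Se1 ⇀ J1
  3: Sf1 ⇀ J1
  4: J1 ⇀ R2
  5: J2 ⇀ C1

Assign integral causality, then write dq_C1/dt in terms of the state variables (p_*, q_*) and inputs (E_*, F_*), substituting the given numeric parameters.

dq_C1/dt = F_Sf1 - q_C1/7

b2 |J1  (Se1: effort source, stroke at far end)
b3 |Sf1  (Sf1 fixes flow; stroke at Sf1)
b0 |J1  (1-jn J1 has f-setter on 3)
b4 |J1  (J1 flow already set via bond 3)
b5 |J2  (C1: C, integral causality)
b1 |R1  (common-e at J2 fixed by 5)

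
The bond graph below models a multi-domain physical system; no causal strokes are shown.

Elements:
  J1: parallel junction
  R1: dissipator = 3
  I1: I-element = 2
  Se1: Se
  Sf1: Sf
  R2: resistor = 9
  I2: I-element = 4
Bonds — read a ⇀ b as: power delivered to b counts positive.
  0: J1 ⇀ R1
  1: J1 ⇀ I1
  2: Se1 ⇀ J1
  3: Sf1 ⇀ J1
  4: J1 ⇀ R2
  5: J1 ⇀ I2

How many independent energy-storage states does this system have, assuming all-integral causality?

2  (I1, I2 all integral)

β2 stroke→J1  (Se1: effort source, stroke at far end)
β3 stroke→Sf1  (Sf1 (Sf) sets flow on bond)
β0 stroke→R1  (J1: bond 2 brought effort, rest push out)
β1 stroke→I1  (J1: bond 2 brought effort, rest push out)
β4 stroke→R2  (0-jn J1 has e-setter on 2)
β5 stroke→I2  (J1 effort already set via bond 2)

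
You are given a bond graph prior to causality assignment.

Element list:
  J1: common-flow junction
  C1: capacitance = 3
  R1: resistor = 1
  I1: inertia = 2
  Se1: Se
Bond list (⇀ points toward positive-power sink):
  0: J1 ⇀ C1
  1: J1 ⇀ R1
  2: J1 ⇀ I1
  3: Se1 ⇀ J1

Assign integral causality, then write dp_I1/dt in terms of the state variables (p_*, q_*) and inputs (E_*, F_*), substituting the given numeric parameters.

dp_I1/dt = E_Se1 - p_I1/2 - q_C1/3

β3 →J1  (source Se1 imposes e)
β0 →J1  (C1: C, integral causality)
β2 →I1  (I1: I, integral causality)
β1 →J1  (1-jn J1 has f-setter on 2)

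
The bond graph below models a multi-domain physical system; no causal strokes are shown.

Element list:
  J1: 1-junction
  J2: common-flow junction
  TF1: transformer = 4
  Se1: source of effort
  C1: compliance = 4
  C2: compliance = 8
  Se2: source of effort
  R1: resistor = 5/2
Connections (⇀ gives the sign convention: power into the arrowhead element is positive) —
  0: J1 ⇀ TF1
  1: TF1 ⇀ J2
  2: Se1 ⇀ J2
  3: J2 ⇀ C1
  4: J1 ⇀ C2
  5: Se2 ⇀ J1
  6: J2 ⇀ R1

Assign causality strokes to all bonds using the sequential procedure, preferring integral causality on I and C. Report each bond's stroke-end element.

β2 stroke→J2  (Se1 fixes effort; stroke away)
β5 stroke→J1  (Se2: effort source, stroke at far end)
β3 stroke→J2  (C1 integral (e out))
β4 stroke→J1  (C2: C, integral causality)
β0 stroke→TF1  (only one flow-in slot at J1)
β1 stroke→J2  (TF TF1: opposite of bond 0)
β6 stroke→R1  (closing 1-jn rule on J2)

bond 0 |TF1
bond 1 |J2
bond 2 |J2
bond 3 |J2
bond 4 |J1
bond 5 |J1
bond 6 |R1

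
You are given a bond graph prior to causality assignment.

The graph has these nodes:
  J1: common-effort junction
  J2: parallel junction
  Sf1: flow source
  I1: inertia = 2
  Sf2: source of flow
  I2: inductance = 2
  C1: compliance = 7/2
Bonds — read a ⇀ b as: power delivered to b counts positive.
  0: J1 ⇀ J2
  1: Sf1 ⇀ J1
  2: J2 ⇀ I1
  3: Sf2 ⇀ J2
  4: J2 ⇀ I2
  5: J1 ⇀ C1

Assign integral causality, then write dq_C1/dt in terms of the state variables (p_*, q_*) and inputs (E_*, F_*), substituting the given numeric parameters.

b1 →Sf1  (Sf1 fixes flow; stroke at Sf1)
b3 →Sf2  (Sf2 (Sf) sets flow on bond)
b2 →I1  (I1: I, integral causality)
b4 →I2  (I2 integral (f out))
b0 →J2  (J2 needs exactly one e-in)
b5 →J1  (J1: last free bond brings effort in)

dq_C1/dt = F_Sf1 + F_Sf2 - p_I1/2 - p_I2/2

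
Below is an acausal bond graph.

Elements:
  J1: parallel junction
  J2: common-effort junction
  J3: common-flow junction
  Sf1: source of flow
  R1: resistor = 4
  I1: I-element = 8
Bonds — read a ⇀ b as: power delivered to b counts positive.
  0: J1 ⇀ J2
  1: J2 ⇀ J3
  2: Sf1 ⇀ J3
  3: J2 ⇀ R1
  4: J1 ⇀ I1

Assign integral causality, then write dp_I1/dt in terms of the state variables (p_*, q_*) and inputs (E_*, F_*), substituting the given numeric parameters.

dp_I1/dt = -4*F_Sf1 - p_I1/2

bond 2 stroke→Sf1  (Sf1 fixes flow; stroke at Sf1)
bond 1 stroke→J3  (1-jn J3 has f-setter on 2)
bond 4 stroke→I1  (prefer integral on I1)
bond 0 stroke→J1  (J1 needs exactly one e-in)
bond 3 stroke→J2  (closing 0-jn rule on J2)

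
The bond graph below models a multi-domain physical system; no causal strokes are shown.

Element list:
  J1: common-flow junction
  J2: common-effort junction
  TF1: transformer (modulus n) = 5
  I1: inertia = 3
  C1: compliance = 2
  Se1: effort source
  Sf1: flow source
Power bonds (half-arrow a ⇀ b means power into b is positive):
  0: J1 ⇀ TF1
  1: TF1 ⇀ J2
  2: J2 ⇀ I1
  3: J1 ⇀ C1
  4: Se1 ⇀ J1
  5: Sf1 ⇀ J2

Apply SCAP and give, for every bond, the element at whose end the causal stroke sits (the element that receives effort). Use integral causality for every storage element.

#4 stroke at J1  (source Se1 imposes e)
#5 stroke at Sf1  (Sf1 (Sf) sets flow on bond)
#2 stroke at I1  (prefer integral on I1)
#1 stroke at J2  (only one effort-in slot at J2)
#0 stroke at TF1  (TF1 one-in-one-out from 1)
#3 stroke at J1  (J1 flow already set via bond 0)

#0 stroke→TF1
#1 stroke→J2
#2 stroke→I1
#3 stroke→J1
#4 stroke→J1
#5 stroke→Sf1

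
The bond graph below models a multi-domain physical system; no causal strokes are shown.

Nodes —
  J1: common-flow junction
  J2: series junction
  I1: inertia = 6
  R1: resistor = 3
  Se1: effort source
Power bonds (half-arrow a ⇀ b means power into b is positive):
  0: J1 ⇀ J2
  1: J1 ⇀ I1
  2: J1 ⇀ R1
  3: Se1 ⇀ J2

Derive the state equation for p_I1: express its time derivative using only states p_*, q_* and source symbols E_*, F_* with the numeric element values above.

dp_I1/dt = E_Se1 - p_I1/2

bond 3 stroke at J2  (Se1 fixes effort; stroke away)
bond 0 stroke at J1  (only one flow-in slot at J2)
bond 1 stroke at I1  (I1: I, integral causality)
bond 2 stroke at J1  (J1 flow already set via bond 1)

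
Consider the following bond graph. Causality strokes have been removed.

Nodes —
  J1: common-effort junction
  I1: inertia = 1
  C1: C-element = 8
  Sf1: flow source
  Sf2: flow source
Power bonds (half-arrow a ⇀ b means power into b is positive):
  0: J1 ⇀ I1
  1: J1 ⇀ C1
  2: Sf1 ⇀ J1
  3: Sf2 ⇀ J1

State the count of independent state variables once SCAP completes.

2  (C1, I1 all integral)

b2 stroke at Sf1  (Sf1: flow source, stroke at near end)
b3 stroke at Sf2  (Sf2 (Sf) sets flow on bond)
b0 stroke at I1  (I1 integral (f out))
b1 stroke at J1  (J1: last free bond brings effort in)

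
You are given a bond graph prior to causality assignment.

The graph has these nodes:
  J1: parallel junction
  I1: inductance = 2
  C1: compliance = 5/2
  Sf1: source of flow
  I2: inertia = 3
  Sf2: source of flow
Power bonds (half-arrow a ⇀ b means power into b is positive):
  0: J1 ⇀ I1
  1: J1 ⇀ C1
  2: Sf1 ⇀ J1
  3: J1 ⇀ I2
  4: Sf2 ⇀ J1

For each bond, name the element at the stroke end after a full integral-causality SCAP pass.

b2 |Sf1  (Sf1: flow source, stroke at near end)
b4 |Sf2  (source Sf2 imposes f)
b0 |I1  (prefer integral on I1)
b1 |J1  (C1 integral (e out))
b3 |I2  (common-e at J1 fixed by 1)

b0 stroke→I1
b1 stroke→J1
b2 stroke→Sf1
b3 stroke→I2
b4 stroke→Sf2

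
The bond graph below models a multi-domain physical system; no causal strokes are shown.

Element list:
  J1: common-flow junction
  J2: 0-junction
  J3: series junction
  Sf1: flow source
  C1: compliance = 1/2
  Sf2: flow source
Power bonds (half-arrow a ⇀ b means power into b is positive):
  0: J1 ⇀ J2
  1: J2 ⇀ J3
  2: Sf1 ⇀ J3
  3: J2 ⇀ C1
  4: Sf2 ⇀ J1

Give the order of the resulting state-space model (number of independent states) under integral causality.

1  (C1 all integral)

bond 2 stroke→Sf1  (Sf1 fixes flow; stroke at Sf1)
bond 4 stroke→Sf2  (Sf2: flow source, stroke at near end)
bond 0 stroke→J1  (common-f at J1 fixed by 4)
bond 1 stroke→J3  (J3: bond 2 brought flow, rest push out)
bond 3 stroke→J2  (J2: last free bond brings effort in)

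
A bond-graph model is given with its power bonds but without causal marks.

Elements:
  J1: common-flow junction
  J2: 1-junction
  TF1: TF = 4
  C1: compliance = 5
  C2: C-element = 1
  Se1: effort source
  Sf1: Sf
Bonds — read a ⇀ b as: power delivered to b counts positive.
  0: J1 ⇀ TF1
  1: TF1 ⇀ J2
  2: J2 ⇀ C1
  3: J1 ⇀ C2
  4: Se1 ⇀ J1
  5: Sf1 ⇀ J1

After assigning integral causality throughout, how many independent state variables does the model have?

b4 stroke at J1  (Se1 fixes effort; stroke away)
b5 stroke at Sf1  (Sf1 (Sf) sets flow on bond)
b0 stroke at J1  (J1: bond 5 brought flow, rest push out)
b3 stroke at J1  (common-f at J1 fixed by 5)
b1 stroke at TF1  (TF TF1: opposite of bond 0)
b2 stroke at J2  (common-f at J2 fixed by 1)

2  (C1, C2 all integral)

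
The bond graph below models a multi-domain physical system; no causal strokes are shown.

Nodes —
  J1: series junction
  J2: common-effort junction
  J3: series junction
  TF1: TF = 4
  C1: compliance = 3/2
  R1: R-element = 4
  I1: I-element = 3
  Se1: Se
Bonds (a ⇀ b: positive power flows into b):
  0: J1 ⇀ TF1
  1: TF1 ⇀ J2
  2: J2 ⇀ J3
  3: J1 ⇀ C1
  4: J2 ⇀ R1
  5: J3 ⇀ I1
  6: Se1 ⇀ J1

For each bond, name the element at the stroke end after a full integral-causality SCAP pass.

bond 6 stroke at J1  (Se1: effort source, stroke at far end)
bond 3 stroke at J1  (prefer integral on C1)
bond 0 stroke at TF1  (only one flow-in slot at J1)
bond 1 stroke at J2  (TF TF1: opposite of bond 0)
bond 2 stroke at J3  (common-e at J2 fixed by 1)
bond 4 stroke at R1  (0-jn J2 has e-setter on 1)
bond 5 stroke at I1  (only one flow-in slot at J3)

b0 stroke→TF1
b1 stroke→J2
b2 stroke→J3
b3 stroke→J1
b4 stroke→R1
b5 stroke→I1
b6 stroke→J1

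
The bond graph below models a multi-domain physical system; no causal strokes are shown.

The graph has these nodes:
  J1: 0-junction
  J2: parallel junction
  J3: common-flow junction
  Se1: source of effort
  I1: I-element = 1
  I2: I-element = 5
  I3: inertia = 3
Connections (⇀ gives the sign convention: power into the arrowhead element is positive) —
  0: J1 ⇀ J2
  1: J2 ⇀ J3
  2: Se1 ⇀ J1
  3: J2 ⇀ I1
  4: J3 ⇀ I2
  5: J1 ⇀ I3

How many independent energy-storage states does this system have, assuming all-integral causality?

3  (I1, I2, I3 all integral)

bond 2 stroke at J1  (Se1 (Se) sets effort on bond)
bond 0 stroke at J2  (J1: bond 2 brought effort, rest push out)
bond 5 stroke at I3  (J1: bond 2 brought effort, rest push out)
bond 1 stroke at J3  (0-jn J2 has e-setter on 0)
bond 3 stroke at I1  (0-jn J2 has e-setter on 0)
bond 4 stroke at I2  (only one flow-in slot at J3)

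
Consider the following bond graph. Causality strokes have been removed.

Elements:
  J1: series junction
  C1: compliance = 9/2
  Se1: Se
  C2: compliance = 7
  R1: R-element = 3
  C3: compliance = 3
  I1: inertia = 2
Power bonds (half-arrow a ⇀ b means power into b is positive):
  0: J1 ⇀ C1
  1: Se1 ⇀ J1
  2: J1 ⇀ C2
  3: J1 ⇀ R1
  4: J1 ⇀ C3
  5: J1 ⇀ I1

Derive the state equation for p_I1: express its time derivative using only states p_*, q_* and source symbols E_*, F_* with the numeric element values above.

dp_I1/dt = E_Se1 - 3*p_I1/2 - 2*q_C1/9 - q_C2/7 - q_C3/3

bond 1 →J1  (Se1 fixes effort; stroke away)
bond 0 →J1  (prefer integral on C1)
bond 2 →J1  (C2: C, integral causality)
bond 4 →J1  (prefer integral on C3)
bond 5 →I1  (I1: I, integral causality)
bond 3 →J1  (common-f at J1 fixed by 5)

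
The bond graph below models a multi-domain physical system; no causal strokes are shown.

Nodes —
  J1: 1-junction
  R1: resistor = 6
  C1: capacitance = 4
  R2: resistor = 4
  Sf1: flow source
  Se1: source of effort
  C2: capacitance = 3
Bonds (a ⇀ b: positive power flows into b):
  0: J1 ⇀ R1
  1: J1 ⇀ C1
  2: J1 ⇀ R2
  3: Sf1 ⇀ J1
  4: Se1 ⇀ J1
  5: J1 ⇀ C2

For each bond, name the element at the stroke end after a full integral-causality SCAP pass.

β0 |J1
β1 |J1
β2 |J1
β3 |Sf1
β4 |J1
β5 |J1

β3 →Sf1  (Sf1 (Sf) sets flow on bond)
β4 →J1  (Se1 fixes effort; stroke away)
β0 →J1  (J1: bond 3 brought flow, rest push out)
β1 →J1  (J1 flow already set via bond 3)
β2 →J1  (common-f at J1 fixed by 3)
β5 →J1  (J1 flow already set via bond 3)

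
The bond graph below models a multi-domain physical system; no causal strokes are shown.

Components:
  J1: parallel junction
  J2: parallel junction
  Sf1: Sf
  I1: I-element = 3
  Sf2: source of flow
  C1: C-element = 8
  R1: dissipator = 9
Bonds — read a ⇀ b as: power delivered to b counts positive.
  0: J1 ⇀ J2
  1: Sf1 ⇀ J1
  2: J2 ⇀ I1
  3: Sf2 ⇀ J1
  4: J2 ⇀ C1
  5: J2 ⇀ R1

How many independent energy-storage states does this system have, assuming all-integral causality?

β1 →Sf1  (source Sf1 imposes f)
β3 →Sf2  (source Sf2 imposes f)
β0 →J1  (only one effort-in slot at J1)
β2 →I1  (prefer integral on I1)
β4 →J2  (C1 outputs effort q/C1)
β5 →R1  (common-e at J2 fixed by 4)

2  (C1, I1 all integral)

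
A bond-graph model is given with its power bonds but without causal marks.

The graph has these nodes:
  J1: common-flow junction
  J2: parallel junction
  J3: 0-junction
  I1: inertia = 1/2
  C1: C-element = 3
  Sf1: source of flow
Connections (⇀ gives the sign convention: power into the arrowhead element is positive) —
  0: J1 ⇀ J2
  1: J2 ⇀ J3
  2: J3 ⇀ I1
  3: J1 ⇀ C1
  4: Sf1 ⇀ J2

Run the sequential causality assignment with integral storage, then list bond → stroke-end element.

bond 0 |J2
bond 1 |J3
bond 2 |I1
bond 3 |J1
bond 4 |Sf1

#4 stroke at Sf1  (Sf1: flow source, stroke at near end)
#2 stroke at I1  (I1 integral (f out))
#1 stroke at J3  (only one effort-in slot at J3)
#0 stroke at J2  (J2 needs exactly one e-in)
#3 stroke at J1  (J1 flow already set via bond 0)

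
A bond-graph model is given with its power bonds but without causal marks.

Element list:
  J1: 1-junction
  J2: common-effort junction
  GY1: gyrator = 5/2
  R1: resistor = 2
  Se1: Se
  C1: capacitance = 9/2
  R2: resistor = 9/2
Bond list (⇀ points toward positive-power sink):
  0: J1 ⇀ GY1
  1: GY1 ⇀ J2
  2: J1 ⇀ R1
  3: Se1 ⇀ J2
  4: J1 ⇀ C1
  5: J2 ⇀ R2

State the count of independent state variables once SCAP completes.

#3 →J2  (source Se1 imposes e)
#1 →GY1  (J2: bond 3 brought effort, rest push out)
#5 →R2  (0-jn J2 has e-setter on 3)
#0 →GY1  (GY GY1: same side as bond 1)
#2 →J1  (1-jn J1 has f-setter on 0)
#4 →J1  (J1 flow already set via bond 0)

1  (C1 all integral)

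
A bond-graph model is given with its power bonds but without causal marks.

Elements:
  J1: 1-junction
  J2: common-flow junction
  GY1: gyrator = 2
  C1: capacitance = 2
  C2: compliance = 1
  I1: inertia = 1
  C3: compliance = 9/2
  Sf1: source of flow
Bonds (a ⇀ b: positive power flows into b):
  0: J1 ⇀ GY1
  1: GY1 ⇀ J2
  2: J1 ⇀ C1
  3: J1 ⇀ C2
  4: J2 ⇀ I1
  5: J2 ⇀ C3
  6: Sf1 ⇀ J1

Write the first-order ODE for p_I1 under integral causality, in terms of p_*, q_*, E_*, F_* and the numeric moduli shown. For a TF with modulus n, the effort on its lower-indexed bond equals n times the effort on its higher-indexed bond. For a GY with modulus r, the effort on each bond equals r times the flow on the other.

bond 6 |Sf1  (Sf1: flow source, stroke at near end)
bond 0 |J1  (J1 flow already set via bond 6)
bond 2 |J1  (J1 flow already set via bond 6)
bond 3 |J1  (J1 flow already set via bond 6)
bond 1 |J2  (through GY1, causality inverts; strokes same side of GY1)
bond 4 |I1  (I1: I, integral causality)
bond 5 |J2  (1-jn J2 has f-setter on 4)

dp_I1/dt = 2*F_Sf1 - 2*q_C3/9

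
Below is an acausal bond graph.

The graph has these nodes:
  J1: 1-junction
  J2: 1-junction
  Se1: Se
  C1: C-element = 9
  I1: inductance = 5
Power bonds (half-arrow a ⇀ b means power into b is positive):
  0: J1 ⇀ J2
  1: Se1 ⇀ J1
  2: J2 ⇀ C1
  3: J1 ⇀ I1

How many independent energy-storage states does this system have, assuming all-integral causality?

bond 1 stroke→J1  (source Se1 imposes e)
bond 2 stroke→J2  (C1 outputs effort q/C1)
bond 0 stroke→J1  (J2 needs exactly one f-in)
bond 3 stroke→I1  (closing 1-jn rule on J1)

2  (C1, I1 all integral)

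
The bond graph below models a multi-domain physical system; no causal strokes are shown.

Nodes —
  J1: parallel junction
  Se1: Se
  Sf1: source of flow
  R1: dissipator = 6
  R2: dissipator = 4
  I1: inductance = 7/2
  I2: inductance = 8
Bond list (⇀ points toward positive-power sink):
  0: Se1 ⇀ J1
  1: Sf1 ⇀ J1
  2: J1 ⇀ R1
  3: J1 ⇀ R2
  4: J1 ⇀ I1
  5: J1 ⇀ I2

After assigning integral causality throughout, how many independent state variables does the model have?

2  (I1, I2 all integral)

#0 stroke at J1  (Se1 fixes effort; stroke away)
#1 stroke at Sf1  (source Sf1 imposes f)
#2 stroke at R1  (0-jn J1 has e-setter on 0)
#3 stroke at R2  (J1: bond 0 brought effort, rest push out)
#4 stroke at I1  (common-e at J1 fixed by 0)
#5 stroke at I2  (J1 effort already set via bond 0)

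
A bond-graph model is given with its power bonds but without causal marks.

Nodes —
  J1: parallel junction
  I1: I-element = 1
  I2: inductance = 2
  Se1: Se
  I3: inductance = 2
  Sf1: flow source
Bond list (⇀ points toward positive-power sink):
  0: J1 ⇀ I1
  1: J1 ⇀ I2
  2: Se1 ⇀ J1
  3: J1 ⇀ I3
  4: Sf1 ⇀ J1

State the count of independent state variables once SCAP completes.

bond 2 |J1  (Se1 (Se) sets effort on bond)
bond 4 |Sf1  (source Sf1 imposes f)
bond 0 |I1  (0-jn J1 has e-setter on 2)
bond 1 |I2  (J1 effort already set via bond 2)
bond 3 |I3  (J1 effort already set via bond 2)

3  (I1, I2, I3 all integral)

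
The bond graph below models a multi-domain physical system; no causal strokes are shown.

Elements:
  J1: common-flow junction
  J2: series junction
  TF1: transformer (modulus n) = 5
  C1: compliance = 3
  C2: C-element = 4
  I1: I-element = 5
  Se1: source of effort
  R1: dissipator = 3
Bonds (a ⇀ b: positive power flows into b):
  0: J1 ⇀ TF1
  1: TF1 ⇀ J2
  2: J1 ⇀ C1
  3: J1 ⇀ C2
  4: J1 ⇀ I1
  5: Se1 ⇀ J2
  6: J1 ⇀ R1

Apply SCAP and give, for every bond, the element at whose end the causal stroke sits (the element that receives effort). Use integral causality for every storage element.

#5 |J2  (Se1: effort source, stroke at far end)
#1 |TF1  (only one flow-in slot at J2)
#0 |J1  (TF TF1: opposite of bond 1)
#2 |J1  (prefer integral on C1)
#3 |J1  (C2 outputs effort q/C2)
#4 |I1  (I1 outputs flow p/I1)
#6 |J1  (J1: bond 4 brought flow, rest push out)

#0 stroke at J1
#1 stroke at TF1
#2 stroke at J1
#3 stroke at J1
#4 stroke at I1
#5 stroke at J2
#6 stroke at J1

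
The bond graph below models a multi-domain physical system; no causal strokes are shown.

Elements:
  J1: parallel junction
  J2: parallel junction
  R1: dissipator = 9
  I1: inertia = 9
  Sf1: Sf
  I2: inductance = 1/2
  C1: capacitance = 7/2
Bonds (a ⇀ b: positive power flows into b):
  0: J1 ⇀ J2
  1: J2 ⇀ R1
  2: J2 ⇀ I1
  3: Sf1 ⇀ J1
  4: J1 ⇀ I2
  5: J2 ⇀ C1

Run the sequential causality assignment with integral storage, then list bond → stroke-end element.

bond 0 stroke at J1
bond 1 stroke at R1
bond 2 stroke at I1
bond 3 stroke at Sf1
bond 4 stroke at I2
bond 5 stroke at J2

β3 stroke at Sf1  (Sf1 fixes flow; stroke at Sf1)
β2 stroke at I1  (I1 outputs flow p/I1)
β4 stroke at I2  (I2 outputs flow p/I2)
β0 stroke at J1  (closing 0-jn rule on J1)
β5 stroke at J2  (C1: C, integral causality)
β1 stroke at R1  (J2: bond 5 brought effort, rest push out)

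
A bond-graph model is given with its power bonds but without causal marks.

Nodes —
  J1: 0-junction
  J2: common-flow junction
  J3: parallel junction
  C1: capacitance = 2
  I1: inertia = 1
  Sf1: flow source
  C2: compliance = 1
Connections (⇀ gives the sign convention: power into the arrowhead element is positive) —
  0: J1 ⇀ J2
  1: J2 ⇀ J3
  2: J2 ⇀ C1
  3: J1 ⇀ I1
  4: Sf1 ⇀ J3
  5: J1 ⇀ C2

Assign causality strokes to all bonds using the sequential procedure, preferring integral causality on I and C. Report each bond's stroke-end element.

b4 |Sf1  (Sf1 (Sf) sets flow on bond)
b1 |J3  (J3 needs exactly one e-in)
b0 |J2  (J2: bond 1 brought flow, rest push out)
b2 |J2  (J2 flow already set via bond 1)
b3 |I1  (I1 integral (f out))
b5 |J1  (closing 0-jn rule on J1)

#0 →J2
#1 →J3
#2 →J2
#3 →I1
#4 →Sf1
#5 →J1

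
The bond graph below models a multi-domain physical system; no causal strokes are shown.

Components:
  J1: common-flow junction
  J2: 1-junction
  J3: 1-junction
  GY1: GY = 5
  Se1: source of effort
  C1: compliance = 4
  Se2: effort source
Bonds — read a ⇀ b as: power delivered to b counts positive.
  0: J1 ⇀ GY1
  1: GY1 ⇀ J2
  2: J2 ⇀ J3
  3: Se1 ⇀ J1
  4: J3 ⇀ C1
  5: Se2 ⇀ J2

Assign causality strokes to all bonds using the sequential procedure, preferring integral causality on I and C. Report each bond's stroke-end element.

β3 →J1  (Se1: effort source, stroke at far end)
β5 →J2  (Se2 (Se) sets effort on bond)
β0 →GY1  (closing 1-jn rule on J1)
β1 →GY1  (GY1 both-in/both-out from 0)
β2 →J2  (1-jn J2 has f-setter on 1)
β4 →J3  (common-f at J3 fixed by 2)

β0 stroke at GY1
β1 stroke at GY1
β2 stroke at J2
β3 stroke at J1
β4 stroke at J3
β5 stroke at J2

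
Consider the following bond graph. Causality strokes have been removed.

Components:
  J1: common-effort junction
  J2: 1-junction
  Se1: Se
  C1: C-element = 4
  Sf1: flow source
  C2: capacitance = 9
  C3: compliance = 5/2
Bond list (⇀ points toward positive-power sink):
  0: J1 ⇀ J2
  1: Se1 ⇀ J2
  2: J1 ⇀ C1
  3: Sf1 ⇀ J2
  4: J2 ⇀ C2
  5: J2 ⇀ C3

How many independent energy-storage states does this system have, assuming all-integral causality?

bond 1 →J2  (source Se1 imposes e)
bond 3 →Sf1  (Sf1 fixes flow; stroke at Sf1)
bond 0 →J2  (J2: bond 3 brought flow, rest push out)
bond 4 →J2  (1-jn J2 has f-setter on 3)
bond 5 →J2  (common-f at J2 fixed by 3)
bond 2 →J1  (J1: last free bond brings effort in)

3  (C1, C2, C3 all integral)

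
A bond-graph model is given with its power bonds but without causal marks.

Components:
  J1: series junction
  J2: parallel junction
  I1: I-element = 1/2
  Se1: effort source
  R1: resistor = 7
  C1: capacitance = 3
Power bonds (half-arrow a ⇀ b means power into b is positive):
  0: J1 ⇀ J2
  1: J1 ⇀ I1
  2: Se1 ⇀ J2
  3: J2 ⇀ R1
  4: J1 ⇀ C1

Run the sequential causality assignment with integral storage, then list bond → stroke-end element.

bond 0 stroke→J1
bond 1 stroke→I1
bond 2 stroke→J2
bond 3 stroke→R1
bond 4 stroke→J1

#2 →J2  (source Se1 imposes e)
#0 →J1  (common-e at J2 fixed by 2)
#3 →R1  (J2 effort already set via bond 2)
#1 →I1  (I1 integral (f out))
#4 →J1  (J1 flow already set via bond 1)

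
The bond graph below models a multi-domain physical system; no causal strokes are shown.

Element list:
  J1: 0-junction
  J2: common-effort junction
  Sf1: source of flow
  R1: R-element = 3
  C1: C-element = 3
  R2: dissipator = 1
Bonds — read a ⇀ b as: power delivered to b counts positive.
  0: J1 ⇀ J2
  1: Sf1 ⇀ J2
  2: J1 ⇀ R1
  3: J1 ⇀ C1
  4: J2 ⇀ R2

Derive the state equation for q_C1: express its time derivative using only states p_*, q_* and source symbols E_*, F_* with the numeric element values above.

dq_C1/dt = F_Sf1 - 4*q_C1/9

#1 →Sf1  (Sf1 fixes flow; stroke at Sf1)
#3 →J1  (C1 outputs effort q/C1)
#0 →J2  (0-jn J1 has e-setter on 3)
#2 →R1  (0-jn J1 has e-setter on 3)
#4 →R2  (0-jn J2 has e-setter on 0)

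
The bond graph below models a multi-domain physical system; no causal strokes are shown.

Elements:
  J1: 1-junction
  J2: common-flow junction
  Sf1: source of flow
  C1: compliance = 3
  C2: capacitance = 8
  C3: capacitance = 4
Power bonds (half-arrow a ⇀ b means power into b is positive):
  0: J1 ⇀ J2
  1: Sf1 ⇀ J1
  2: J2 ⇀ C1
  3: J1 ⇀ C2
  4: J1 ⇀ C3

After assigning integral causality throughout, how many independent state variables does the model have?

bond 1 stroke at Sf1  (Sf1 (Sf) sets flow on bond)
bond 0 stroke at J1  (1-jn J1 has f-setter on 1)
bond 3 stroke at J1  (common-f at J1 fixed by 1)
bond 4 stroke at J1  (common-f at J1 fixed by 1)
bond 2 stroke at J2  (J2 flow already set via bond 0)

3  (C1, C2, C3 all integral)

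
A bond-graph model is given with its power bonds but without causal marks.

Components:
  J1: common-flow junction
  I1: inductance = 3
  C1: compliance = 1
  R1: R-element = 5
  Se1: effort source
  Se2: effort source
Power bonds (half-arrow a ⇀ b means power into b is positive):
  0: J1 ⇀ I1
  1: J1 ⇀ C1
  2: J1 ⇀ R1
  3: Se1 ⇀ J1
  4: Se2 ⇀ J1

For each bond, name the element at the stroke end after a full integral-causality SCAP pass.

#0 |I1
#1 |J1
#2 |J1
#3 |J1
#4 |J1

β3 stroke→J1  (source Se1 imposes e)
β4 stroke→J1  (source Se2 imposes e)
β0 stroke→I1  (prefer integral on I1)
β1 stroke→J1  (J1 flow already set via bond 0)
β2 stroke→J1  (1-jn J1 has f-setter on 0)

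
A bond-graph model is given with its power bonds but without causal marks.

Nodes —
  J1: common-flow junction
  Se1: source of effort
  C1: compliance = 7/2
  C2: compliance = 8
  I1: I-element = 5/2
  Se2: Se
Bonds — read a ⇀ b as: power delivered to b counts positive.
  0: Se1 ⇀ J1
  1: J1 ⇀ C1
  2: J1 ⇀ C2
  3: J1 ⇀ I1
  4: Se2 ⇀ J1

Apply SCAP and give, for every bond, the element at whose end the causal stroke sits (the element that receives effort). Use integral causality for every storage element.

bond 0 stroke→J1  (Se1 fixes effort; stroke away)
bond 4 stroke→J1  (source Se2 imposes e)
bond 1 stroke→J1  (C1 integral (e out))
bond 2 stroke→J1  (C2: C, integral causality)
bond 3 stroke→I1  (only one flow-in slot at J1)

β0 →J1
β1 →J1
β2 →J1
β3 →I1
β4 →J1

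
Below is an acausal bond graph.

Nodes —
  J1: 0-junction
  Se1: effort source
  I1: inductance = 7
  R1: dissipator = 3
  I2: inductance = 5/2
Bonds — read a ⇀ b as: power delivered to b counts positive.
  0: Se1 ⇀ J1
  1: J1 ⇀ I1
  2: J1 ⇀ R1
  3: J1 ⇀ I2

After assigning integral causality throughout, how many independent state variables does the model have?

2  (I1, I2 all integral)

bond 0 |J1  (Se1: effort source, stroke at far end)
bond 1 |I1  (J1: bond 0 brought effort, rest push out)
bond 2 |R1  (common-e at J1 fixed by 0)
bond 3 |I2  (J1 effort already set via bond 0)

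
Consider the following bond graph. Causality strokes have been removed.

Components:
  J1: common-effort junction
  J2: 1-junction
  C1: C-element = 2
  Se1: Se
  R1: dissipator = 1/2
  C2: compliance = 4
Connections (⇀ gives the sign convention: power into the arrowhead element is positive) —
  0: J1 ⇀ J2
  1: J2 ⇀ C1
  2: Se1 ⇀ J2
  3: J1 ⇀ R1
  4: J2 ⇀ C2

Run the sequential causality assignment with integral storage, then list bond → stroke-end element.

bond 0 |J1
bond 1 |J2
bond 2 |J2
bond 3 |R1
bond 4 |J2

b2 stroke→J2  (source Se1 imposes e)
b1 stroke→J2  (C1 outputs effort q/C1)
b4 stroke→J2  (prefer integral on C2)
b0 stroke→J1  (J2: last free bond brings flow in)
b3 stroke→R1  (common-e at J1 fixed by 0)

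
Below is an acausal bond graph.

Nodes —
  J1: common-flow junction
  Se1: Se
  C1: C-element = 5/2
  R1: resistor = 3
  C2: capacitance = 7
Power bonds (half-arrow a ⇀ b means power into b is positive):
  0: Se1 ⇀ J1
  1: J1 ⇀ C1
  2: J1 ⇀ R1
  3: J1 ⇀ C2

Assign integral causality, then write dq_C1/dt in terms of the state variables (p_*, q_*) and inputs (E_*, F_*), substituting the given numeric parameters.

β0 stroke at J1  (Se1 (Se) sets effort on bond)
β1 stroke at J1  (prefer integral on C1)
β3 stroke at J1  (C2 integral (e out))
β2 stroke at R1  (J1 needs exactly one f-in)

dq_C1/dt = E_Se1/3 - 2*q_C1/15 - q_C2/21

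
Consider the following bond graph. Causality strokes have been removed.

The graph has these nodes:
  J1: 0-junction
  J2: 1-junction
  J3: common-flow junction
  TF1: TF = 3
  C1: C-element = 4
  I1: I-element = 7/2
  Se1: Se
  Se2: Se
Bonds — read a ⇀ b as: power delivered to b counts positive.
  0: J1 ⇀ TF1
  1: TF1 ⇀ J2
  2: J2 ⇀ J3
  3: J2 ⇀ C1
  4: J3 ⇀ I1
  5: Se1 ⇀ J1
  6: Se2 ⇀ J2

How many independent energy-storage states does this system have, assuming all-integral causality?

β5 →J1  (Se1 fixes effort; stroke away)
β6 →J2  (Se2 (Se) sets effort on bond)
β0 →TF1  (0-jn J1 has e-setter on 5)
β1 →J2  (TF TF1: opposite of bond 0)
β3 →J2  (prefer integral on C1)
β2 →J3  (closing 1-jn rule on J2)
β4 →I1  (J3: last free bond brings flow in)

2  (C1, I1 all integral)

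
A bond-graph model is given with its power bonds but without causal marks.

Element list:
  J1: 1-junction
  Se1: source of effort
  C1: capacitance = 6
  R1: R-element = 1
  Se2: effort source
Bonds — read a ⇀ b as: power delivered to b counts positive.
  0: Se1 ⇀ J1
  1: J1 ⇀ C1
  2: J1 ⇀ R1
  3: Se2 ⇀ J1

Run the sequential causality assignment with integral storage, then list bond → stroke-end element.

bond 0 stroke at J1  (source Se1 imposes e)
bond 3 stroke at J1  (Se2 fixes effort; stroke away)
bond 1 stroke at J1  (C1 outputs effort q/C1)
bond 2 stroke at R1  (J1 needs exactly one f-in)

β0 →J1
β1 →J1
β2 →R1
β3 →J1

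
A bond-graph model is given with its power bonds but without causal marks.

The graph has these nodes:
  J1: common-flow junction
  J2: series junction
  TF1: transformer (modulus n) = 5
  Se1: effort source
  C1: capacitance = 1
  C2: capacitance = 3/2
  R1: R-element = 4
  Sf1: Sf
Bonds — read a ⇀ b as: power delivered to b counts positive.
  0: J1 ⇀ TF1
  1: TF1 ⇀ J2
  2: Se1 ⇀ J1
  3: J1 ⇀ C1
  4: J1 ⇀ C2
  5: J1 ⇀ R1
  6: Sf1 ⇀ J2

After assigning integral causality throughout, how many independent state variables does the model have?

2  (C1, C2 all integral)

#2 →J1  (Se1 fixes effort; stroke away)
#6 →Sf1  (Sf1 fixes flow; stroke at Sf1)
#1 →J2  (common-f at J2 fixed by 6)
#0 →TF1  (TF1: transformer flips bond 1)
#3 →J1  (J1: bond 0 brought flow, rest push out)
#4 →J1  (common-f at J1 fixed by 0)
#5 →J1  (J1 flow already set via bond 0)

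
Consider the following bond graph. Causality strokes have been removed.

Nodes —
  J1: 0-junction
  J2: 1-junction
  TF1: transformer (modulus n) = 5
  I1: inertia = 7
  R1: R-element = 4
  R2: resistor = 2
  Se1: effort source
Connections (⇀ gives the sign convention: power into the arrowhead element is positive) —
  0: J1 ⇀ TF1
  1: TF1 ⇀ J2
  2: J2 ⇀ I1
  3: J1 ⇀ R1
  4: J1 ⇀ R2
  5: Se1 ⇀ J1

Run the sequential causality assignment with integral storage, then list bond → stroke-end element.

β5 |J1  (Se1 (Se) sets effort on bond)
β0 |TF1  (0-jn J1 has e-setter on 5)
β3 |R1  (J1: bond 5 brought effort, rest push out)
β4 |R2  (common-e at J1 fixed by 5)
β1 |J2  (TF1: transformer flips bond 0)
β2 |I1  (J2 needs exactly one f-in)

β0 stroke at TF1
β1 stroke at J2
β2 stroke at I1
β3 stroke at R1
β4 stroke at R2
β5 stroke at J1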